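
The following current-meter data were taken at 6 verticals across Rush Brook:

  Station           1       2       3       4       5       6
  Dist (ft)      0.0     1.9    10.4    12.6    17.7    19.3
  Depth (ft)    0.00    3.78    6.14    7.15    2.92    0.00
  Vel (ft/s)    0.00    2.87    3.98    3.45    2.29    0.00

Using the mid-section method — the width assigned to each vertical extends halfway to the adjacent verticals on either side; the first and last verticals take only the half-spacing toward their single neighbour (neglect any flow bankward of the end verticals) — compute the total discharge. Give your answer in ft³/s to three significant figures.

w_2 = (10.4 − 0.0)/2 = 5.2 ft; q_2 = 2.87 × 3.78 × 5.2 = 56.41 ft³/s
w_3 = (12.6 − 1.9)/2 = 5.35 ft; q_3 = 3.98 × 6.14 × 5.35 = 130.7 ft³/s
w_4 = (17.7 − 10.4)/2 = 3.65 ft; q_4 = 3.45 × 7.15 × 3.65 = 90.04 ft³/s
w_5 = (19.3 − 12.6)/2 = 3.35 ft; q_5 = 2.29 × 2.92 × 3.35 = 22.40 ft³/s
Stations 1, 6 contribute zero (depth or velocity is 0).
Q = Σ qᵢ = 299.6 ft³/s

300 ft³/s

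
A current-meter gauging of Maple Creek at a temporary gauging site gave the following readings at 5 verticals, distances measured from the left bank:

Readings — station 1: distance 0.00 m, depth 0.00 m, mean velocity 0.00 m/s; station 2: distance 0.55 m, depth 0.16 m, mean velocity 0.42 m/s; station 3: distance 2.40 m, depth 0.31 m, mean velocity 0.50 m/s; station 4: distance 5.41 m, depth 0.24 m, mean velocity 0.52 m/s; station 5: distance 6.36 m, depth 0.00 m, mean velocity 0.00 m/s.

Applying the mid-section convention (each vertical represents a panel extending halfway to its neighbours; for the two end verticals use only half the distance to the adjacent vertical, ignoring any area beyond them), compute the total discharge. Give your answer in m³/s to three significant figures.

w_2 = (2.40 − 0.00)/2 = 1.2 m; q_2 = 0.42 × 0.16 × 1.2 = 0.08064 m³/s
w_3 = (5.41 − 0.55)/2 = 2.43 m; q_3 = 0.50 × 0.31 × 2.43 = 0.3767 m³/s
w_4 = (6.36 − 2.40)/2 = 1.98 m; q_4 = 0.52 × 0.24 × 1.98 = 0.2471 m³/s
Stations 1, 5 contribute zero (depth or velocity is 0).
Q = Σ qᵢ = 0.7044 m³/s

0.704 m³/s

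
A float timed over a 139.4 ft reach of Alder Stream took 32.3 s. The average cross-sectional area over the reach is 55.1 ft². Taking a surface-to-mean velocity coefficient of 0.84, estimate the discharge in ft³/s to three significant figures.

200 ft³/s

v_surface = L / t̄ = 139.4 / 32.3 = 4.316 ft/s
v_mean = 0.84 × 4.316 = 3.625 ft/s
Q = A × v_mean = 55.1 × 3.625 = 199.8 ft³/s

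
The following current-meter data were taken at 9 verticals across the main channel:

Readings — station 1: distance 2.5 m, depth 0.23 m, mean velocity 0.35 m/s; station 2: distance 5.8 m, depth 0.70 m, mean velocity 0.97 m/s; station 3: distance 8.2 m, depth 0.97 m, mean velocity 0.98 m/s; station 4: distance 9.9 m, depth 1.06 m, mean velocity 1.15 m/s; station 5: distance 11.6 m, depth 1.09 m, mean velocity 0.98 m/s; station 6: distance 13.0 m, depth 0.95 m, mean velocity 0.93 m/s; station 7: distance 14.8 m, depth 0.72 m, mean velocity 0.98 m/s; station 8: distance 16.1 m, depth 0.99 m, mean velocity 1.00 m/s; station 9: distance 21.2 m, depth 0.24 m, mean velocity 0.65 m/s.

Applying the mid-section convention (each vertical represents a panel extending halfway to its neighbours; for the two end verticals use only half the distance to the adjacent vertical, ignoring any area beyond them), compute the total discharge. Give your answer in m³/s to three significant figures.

13.8 m³/s

w_1 = (5.8 − 2.5)/2 = 1.65 m; q_1 = 0.35 × 0.23 × 1.65 = 0.1328 m³/s
w_2 = (8.2 − 2.5)/2 = 2.85 m; q_2 = 0.97 × 0.70 × 2.85 = 1.935 m³/s
w_3 = (9.9 − 5.8)/2 = 2.05 m; q_3 = 0.98 × 0.97 × 2.05 = 1.949 m³/s
w_4 = (11.6 − 8.2)/2 = 1.7 m; q_4 = 1.15 × 1.06 × 1.7 = 2.072 m³/s
w_5 = (13.0 − 9.9)/2 = 1.55 m; q_5 = 0.98 × 1.09 × 1.55 = 1.656 m³/s
w_6 = (14.8 − 11.6)/2 = 1.6 m; q_6 = 0.93 × 0.95 × 1.6 = 1.414 m³/s
w_7 = (16.1 − 13.0)/2 = 1.55 m; q_7 = 0.98 × 0.72 × 1.55 = 1.094 m³/s
w_8 = (21.2 − 14.8)/2 = 3.2 m; q_8 = 1.00 × 0.99 × 3.2 = 3.168 m³/s
w_9 = (21.2 − 16.1)/2 = 2.55 m; q_9 = 0.65 × 0.24 × 2.55 = 0.3978 m³/s
Q = Σ qᵢ = 13.82 m³/s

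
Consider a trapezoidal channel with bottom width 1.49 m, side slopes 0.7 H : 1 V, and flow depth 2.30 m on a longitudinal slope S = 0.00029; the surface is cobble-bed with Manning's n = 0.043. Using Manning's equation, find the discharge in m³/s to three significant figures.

A = (b + z·y)·y = (1.49 + 0.7×2.30)×2.30 = 7.130 m²
P = b + 2y√(1+z²) = 1.49 + 2×2.30×√(1+0.7²) = 7.105 m
R = A/P = 7.130/7.105 = 1.004 m
Q = (1/n)·A·R^(2/3)·S^(1/2) = (1/0.043) × 7.130 × 1.004^(2/3) × 0.00029^(1/2) = 2.830 m³/s

2.83 m³/s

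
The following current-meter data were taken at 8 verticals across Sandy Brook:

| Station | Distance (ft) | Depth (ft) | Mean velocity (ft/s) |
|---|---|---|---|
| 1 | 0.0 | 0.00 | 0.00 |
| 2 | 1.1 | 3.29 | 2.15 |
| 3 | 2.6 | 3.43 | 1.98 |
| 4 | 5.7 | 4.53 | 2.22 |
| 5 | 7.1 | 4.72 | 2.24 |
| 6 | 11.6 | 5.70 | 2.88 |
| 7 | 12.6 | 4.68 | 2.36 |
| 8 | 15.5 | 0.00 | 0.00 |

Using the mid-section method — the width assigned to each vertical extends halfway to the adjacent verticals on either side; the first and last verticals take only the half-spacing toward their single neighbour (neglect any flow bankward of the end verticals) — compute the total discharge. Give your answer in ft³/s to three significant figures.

145 ft³/s

w_2 = (2.6 − 0.0)/2 = 1.3 ft; q_2 = 2.15 × 3.29 × 1.3 = 9.196 ft³/s
w_3 = (5.7 − 1.1)/2 = 2.3 ft; q_3 = 1.98 × 3.43 × 2.3 = 15.62 ft³/s
w_4 = (7.1 − 2.6)/2 = 2.25 ft; q_4 = 2.22 × 4.53 × 2.25 = 22.63 ft³/s
w_5 = (11.6 − 5.7)/2 = 2.95 ft; q_5 = 2.24 × 4.72 × 2.95 = 31.19 ft³/s
w_6 = (12.6 − 7.1)/2 = 2.75 ft; q_6 = 2.88 × 5.70 × 2.75 = 45.14 ft³/s
w_7 = (15.5 − 11.6)/2 = 1.95 ft; q_7 = 2.36 × 4.68 × 1.95 = 21.54 ft³/s
Stations 1, 8 contribute zero (depth or velocity is 0).
Q = Σ qᵢ = 145.3 ft³/s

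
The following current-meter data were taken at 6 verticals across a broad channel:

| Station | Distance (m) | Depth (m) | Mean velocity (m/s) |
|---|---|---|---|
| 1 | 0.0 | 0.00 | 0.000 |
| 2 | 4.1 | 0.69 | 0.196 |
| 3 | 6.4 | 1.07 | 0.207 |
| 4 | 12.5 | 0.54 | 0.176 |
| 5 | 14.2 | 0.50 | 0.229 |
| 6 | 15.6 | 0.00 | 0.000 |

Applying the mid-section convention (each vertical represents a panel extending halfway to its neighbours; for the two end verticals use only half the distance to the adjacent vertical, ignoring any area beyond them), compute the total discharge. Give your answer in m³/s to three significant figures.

w_2 = (6.4 − 0.0)/2 = 3.2 m; q_2 = 0.196 × 0.69 × 3.2 = 0.4328 m³/s
w_3 = (12.5 − 4.1)/2 = 4.2 m; q_3 = 0.207 × 1.07 × 4.2 = 0.9303 m³/s
w_4 = (14.2 − 6.4)/2 = 3.9 m; q_4 = 0.176 × 0.54 × 3.9 = 0.3707 m³/s
w_5 = (15.6 − 12.5)/2 = 1.55 m; q_5 = 0.229 × 0.50 × 1.55 = 0.1775 m³/s
Stations 1, 6 contribute zero (depth or velocity is 0).
Q = Σ qᵢ = 1.911 m³/s

1.91 m³/s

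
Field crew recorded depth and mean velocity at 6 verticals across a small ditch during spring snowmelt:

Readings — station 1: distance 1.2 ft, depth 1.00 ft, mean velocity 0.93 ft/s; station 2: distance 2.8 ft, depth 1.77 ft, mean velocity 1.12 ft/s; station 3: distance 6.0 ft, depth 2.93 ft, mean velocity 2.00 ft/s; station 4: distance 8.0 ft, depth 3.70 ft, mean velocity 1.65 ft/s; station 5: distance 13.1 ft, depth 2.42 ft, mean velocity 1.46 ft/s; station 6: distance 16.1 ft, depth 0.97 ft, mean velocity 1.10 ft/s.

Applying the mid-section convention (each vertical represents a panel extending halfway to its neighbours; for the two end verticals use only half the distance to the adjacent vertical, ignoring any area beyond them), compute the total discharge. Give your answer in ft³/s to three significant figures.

58.3 ft³/s

w_1 = (2.8 − 1.2)/2 = 0.8 ft; q_1 = 0.93 × 1.00 × 0.8 = 0.7440 ft³/s
w_2 = (6.0 − 1.2)/2 = 2.4 ft; q_2 = 1.12 × 1.77 × 2.4 = 4.758 ft³/s
w_3 = (8.0 − 2.8)/2 = 2.6 ft; q_3 = 2.00 × 2.93 × 2.6 = 15.24 ft³/s
w_4 = (13.1 − 6.0)/2 = 3.55 ft; q_4 = 1.65 × 3.70 × 3.55 = 21.67 ft³/s
w_5 = (16.1 − 8.0)/2 = 4.05 ft; q_5 = 1.46 × 2.42 × 4.05 = 14.31 ft³/s
w_6 = (16.1 − 13.1)/2 = 1.5 ft; q_6 = 1.10 × 0.97 × 1.5 = 1.601 ft³/s
Q = Σ qᵢ = 58.32 ft³/s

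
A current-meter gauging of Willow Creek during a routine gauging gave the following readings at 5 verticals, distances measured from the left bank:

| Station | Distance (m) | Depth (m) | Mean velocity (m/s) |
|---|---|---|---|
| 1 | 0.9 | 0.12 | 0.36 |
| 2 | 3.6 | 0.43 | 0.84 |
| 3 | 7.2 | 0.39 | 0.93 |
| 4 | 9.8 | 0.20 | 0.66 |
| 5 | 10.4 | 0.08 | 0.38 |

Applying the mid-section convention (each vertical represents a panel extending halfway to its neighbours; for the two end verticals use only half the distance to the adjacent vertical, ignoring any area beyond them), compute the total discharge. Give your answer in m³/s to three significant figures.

2.54 m³/s

w_1 = (3.6 − 0.9)/2 = 1.35 m; q_1 = 0.36 × 0.12 × 1.35 = 0.05832 m³/s
w_2 = (7.2 − 0.9)/2 = 3.15 m; q_2 = 0.84 × 0.43 × 3.15 = 1.138 m³/s
w_3 = (9.8 − 3.6)/2 = 3.1 m; q_3 = 0.93 × 0.39 × 3.1 = 1.124 m³/s
w_4 = (10.4 − 7.2)/2 = 1.6 m; q_4 = 0.66 × 0.20 × 1.6 = 0.2112 m³/s
w_5 = (10.4 − 9.8)/2 = 0.3 m; q_5 = 0.38 × 0.08 × 0.3 = 0.009120 m³/s
Q = Σ qᵢ = 2.541 m³/s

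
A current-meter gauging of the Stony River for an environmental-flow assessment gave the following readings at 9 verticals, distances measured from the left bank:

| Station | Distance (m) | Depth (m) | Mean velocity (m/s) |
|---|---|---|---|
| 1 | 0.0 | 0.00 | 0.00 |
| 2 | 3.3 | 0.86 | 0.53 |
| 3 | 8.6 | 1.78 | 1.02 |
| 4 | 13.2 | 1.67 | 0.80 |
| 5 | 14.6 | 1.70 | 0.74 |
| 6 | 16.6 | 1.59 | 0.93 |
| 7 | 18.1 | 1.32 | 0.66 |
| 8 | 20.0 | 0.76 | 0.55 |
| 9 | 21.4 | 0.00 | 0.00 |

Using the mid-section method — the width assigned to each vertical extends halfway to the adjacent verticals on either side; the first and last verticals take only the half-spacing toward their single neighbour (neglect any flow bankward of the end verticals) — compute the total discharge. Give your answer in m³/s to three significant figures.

w_2 = (8.6 − 0.0)/2 = 4.3 m; q_2 = 0.53 × 0.86 × 4.3 = 1.960 m³/s
w_3 = (13.2 − 3.3)/2 = 4.95 m; q_3 = 1.02 × 1.78 × 4.95 = 8.987 m³/s
w_4 = (14.6 − 8.6)/2 = 3 m; q_4 = 0.80 × 1.67 × 3 = 4.008 m³/s
w_5 = (16.6 − 13.2)/2 = 1.7 m; q_5 = 0.74 × 1.70 × 1.7 = 2.139 m³/s
w_6 = (18.1 − 14.6)/2 = 1.75 m; q_6 = 0.93 × 1.59 × 1.75 = 2.588 m³/s
w_7 = (20.0 − 16.6)/2 = 1.7 m; q_7 = 0.66 × 1.32 × 1.7 = 1.481 m³/s
w_8 = (21.4 − 18.1)/2 = 1.65 m; q_8 = 0.55 × 0.76 × 1.65 = 0.6897 m³/s
Stations 1, 9 contribute zero (depth or velocity is 0).
Q = Σ qᵢ = 21.85 m³/s

21.9 m³/s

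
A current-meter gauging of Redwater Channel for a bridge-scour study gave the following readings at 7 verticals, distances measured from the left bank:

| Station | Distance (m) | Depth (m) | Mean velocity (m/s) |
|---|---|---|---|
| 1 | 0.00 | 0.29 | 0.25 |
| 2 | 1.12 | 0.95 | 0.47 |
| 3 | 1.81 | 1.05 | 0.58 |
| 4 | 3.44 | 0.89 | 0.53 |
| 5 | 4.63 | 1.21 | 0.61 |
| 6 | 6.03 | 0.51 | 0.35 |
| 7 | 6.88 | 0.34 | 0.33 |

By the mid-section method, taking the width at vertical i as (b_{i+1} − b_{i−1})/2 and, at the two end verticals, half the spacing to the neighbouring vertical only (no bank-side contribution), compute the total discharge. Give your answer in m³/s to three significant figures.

3.02 m³/s

w_1 = (1.12 − 0.00)/2 = 0.56 m; q_1 = 0.25 × 0.29 × 0.56 = 0.04060 m³/s
w_2 = (1.81 − 0.00)/2 = 0.905 m; q_2 = 0.47 × 0.95 × 0.905 = 0.4041 m³/s
w_3 = (3.44 − 1.12)/2 = 1.16 m; q_3 = 0.58 × 1.05 × 1.16 = 0.7064 m³/s
w_4 = (4.63 − 1.81)/2 = 1.41 m; q_4 = 0.53 × 0.89 × 1.41 = 0.6651 m³/s
w_5 = (6.03 − 3.44)/2 = 1.295 m; q_5 = 0.61 × 1.21 × 1.295 = 0.9558 m³/s
w_6 = (6.88 − 4.63)/2 = 1.125 m; q_6 = 0.35 × 0.51 × 1.125 = 0.2008 m³/s
w_7 = (6.88 − 6.03)/2 = 0.425 m; q_7 = 0.33 × 0.34 × 0.425 = 0.04769 m³/s
Q = Σ qᵢ = 3.021 m³/s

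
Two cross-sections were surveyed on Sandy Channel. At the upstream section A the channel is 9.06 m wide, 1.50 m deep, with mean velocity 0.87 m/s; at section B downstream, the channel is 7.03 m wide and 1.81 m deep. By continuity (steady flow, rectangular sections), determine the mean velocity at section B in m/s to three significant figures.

Q = A₁V₁ = (9.06×1.50) × 0.87 = 11.82 m³/s
A₂ = 7.03 × 1.81 = 12.72 m²
V₂ = Q/A₂ = 11.82/12.72 = 0.9292 m/s

0.929 m/s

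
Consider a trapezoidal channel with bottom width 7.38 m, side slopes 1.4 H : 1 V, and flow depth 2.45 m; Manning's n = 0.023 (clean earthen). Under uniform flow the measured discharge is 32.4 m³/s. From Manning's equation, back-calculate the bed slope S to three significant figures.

A = (b + z·y)·y = (7.38 + 1.4×2.45)×2.45 = 26.48 m²
P = b + 2y√(1+z²) = 7.38 + 2×2.45×√(1+1.4²) = 15.81 m
R = A/P = 26.48/15.81 = 1.675 m
S = (Q·n / (1·A·R^(2/3)))² = (32.4×0.023 / (1×26.48×1.410))² = 0.0003979

0.000398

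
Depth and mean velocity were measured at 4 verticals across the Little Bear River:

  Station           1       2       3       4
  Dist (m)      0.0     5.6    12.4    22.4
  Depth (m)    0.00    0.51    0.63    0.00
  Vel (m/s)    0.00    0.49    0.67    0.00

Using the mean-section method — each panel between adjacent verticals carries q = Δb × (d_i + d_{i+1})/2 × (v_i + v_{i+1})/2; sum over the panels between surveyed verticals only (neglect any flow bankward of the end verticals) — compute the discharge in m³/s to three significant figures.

3.65 m³/s

Panel 1-2: Δb = 5.6 m, d̄ = (0.00+0.51)/2 = 0.255, v̄ = (0.00+0.49)/2 = 0.245 → q = 5.6×0.255×0.245 = 0.3499 m³/s
Panel 2-3: Δb = 6.8 m, d̄ = (0.51+0.63)/2 = 0.57, v̄ = (0.49+0.67)/2 = 0.58 → q = 6.8×0.57×0.58 = 2.248 m³/s
Panel 3-4: Δb = 10 m, d̄ = (0.63+0.00)/2 = 0.315, v̄ = (0.67+0.00)/2 = 0.335 → q = 10×0.315×0.335 = 1.055 m³/s
Q = Σ q = 3.653 m³/s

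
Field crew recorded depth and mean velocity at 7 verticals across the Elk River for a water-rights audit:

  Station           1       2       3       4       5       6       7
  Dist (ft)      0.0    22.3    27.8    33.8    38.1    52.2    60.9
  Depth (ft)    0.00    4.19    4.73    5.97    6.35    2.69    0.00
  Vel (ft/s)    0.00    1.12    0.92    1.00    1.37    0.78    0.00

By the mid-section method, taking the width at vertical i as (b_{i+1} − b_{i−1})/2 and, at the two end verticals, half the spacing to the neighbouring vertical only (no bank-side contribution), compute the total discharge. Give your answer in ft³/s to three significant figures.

225 ft³/s

w_2 = (27.8 − 0.0)/2 = 13.9 ft; q_2 = 1.12 × 4.19 × 13.9 = 65.23 ft³/s
w_3 = (33.8 − 22.3)/2 = 5.75 ft; q_3 = 0.92 × 4.73 × 5.75 = 25.02 ft³/s
w_4 = (38.1 − 27.8)/2 = 5.15 ft; q_4 = 1.00 × 5.97 × 5.15 = 30.75 ft³/s
w_5 = (52.2 − 33.8)/2 = 9.2 ft; q_5 = 1.37 × 6.35 × 9.2 = 80.04 ft³/s
w_6 = (60.9 − 38.1)/2 = 11.4 ft; q_6 = 0.78 × 2.69 × 11.4 = 23.92 ft³/s
Stations 1, 7 contribute zero (depth or velocity is 0).
Q = Σ qᵢ = 225.0 ft³/s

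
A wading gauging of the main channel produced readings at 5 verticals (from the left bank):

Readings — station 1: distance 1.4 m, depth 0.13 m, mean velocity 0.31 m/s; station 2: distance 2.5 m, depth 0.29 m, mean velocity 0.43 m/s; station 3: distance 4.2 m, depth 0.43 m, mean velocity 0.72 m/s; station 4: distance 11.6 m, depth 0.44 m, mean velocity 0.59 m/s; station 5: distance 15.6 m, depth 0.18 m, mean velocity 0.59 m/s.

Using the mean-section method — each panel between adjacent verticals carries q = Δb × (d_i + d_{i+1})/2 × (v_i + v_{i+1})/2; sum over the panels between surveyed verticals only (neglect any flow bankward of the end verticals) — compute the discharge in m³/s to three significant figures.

Panel 1-2: Δb = 1.1 m, d̄ = (0.13+0.29)/2 = 0.21, v̄ = (0.31+0.43)/2 = 0.37 → q = 1.1×0.21×0.37 = 0.08547 m³/s
Panel 2-3: Δb = 1.7 m, d̄ = (0.29+0.43)/2 = 0.36, v̄ = (0.43+0.72)/2 = 0.575 → q = 1.7×0.36×0.575 = 0.3519 m³/s
Panel 3-4: Δb = 7.4 m, d̄ = (0.43+0.44)/2 = 0.435, v̄ = (0.72+0.59)/2 = 0.655 → q = 7.4×0.435×0.655 = 2.108 m³/s
Panel 4-5: Δb = 4 m, d̄ = (0.44+0.18)/2 = 0.31, v̄ = (0.59+0.59)/2 = 0.59 → q = 4×0.31×0.59 = 0.7316 m³/s
Q = Σ q = 3.277 m³/s

3.28 m³/s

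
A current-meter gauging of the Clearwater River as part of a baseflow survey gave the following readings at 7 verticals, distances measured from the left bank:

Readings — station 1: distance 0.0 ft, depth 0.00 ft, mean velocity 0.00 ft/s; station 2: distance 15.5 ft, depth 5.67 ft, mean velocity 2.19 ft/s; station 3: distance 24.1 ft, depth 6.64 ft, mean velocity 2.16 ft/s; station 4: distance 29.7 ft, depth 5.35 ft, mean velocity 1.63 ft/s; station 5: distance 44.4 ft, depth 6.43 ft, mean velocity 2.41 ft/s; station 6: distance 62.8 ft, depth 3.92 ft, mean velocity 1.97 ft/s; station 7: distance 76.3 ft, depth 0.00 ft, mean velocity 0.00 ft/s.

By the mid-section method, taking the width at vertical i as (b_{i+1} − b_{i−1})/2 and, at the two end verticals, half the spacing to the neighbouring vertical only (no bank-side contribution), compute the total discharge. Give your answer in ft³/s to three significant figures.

720 ft³/s

w_2 = (24.1 − 0.0)/2 = 12.05 ft; q_2 = 2.19 × 5.67 × 12.05 = 149.6 ft³/s
w_3 = (29.7 − 15.5)/2 = 7.1 ft; q_3 = 2.16 × 6.64 × 7.1 = 101.8 ft³/s
w_4 = (44.4 − 24.1)/2 = 10.15 ft; q_4 = 1.63 × 5.35 × 10.15 = 88.51 ft³/s
w_5 = (62.8 − 29.7)/2 = 16.55 ft; q_5 = 2.41 × 6.43 × 16.55 = 256.5 ft³/s
w_6 = (76.3 − 44.4)/2 = 15.95 ft; q_6 = 1.97 × 3.92 × 15.95 = 123.2 ft³/s
Stations 1, 7 contribute zero (depth or velocity is 0).
Q = Σ qᵢ = 719.6 ft³/s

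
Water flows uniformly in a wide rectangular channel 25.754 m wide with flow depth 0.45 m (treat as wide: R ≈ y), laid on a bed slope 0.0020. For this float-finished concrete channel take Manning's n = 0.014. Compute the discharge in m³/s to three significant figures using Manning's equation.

A = b·y = 25.754 × 0.45 = 11.59 m²
Wide channel: R ≈ y = 0.45 m
Q = (1/n)·A·R^(2/3)·S^(1/2) = (1/0.014) × 11.59 × 0.4500^(2/3) × 0.0020^(1/2) = 21.74 m³/s

21.7 m³/s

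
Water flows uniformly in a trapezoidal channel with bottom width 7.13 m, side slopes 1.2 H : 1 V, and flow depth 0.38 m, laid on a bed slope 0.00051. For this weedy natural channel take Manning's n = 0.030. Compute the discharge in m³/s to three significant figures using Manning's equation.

1.07 m³/s

A = (b + z·y)·y = (7.13 + 1.2×0.38)×0.38 = 2.883 m²
P = b + 2y√(1+z²) = 7.13 + 2×0.38×√(1+1.2²) = 8.317 m
R = A/P = 2.883/8.317 = 0.3466 m
Q = (1/n)·A·R^(2/3)·S^(1/2) = (1/0.030) × 2.883 × 0.3466^(2/3) × 0.00051^(1/2) = 1.071 m³/s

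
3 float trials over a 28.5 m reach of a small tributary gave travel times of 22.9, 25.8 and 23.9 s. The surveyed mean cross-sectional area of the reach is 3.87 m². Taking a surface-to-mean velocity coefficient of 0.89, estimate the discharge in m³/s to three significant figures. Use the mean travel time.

t̄ = (22.9 + 25.8 + 23.9) / 3 = 24.2 s
v_surface = L / t̄ = 28.5 / 24.2 = 1.178 m/s
v_mean = 0.89 × 1.178 = 1.048 m/s
Q = A × v_mean = 3.87 × 1.048 = 4.056 m³/s

4.06 m³/s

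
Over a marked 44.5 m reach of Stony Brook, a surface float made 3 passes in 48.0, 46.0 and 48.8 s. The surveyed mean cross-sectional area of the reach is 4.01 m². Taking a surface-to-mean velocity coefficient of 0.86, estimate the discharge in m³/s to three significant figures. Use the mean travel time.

3.22 m³/s

t̄ = (48.0 + 46.0 + 48.8) / 3 = 47.6 s
v_surface = L / t̄ = 44.5 / 47.6 = 0.9349 m/s
v_mean = 0.86 × 0.9349 = 0.8040 m/s
Q = A × v_mean = 4.01 × 0.8040 = 3.224 m³/s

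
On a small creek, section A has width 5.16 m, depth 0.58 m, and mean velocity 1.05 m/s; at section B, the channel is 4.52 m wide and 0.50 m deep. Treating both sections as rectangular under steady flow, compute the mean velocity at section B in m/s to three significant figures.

1.39 m/s

Q = A₁V₁ = (5.16×0.58) × 1.05 = 3.142 m³/s
A₂ = 4.52 × 0.50 = 2.260 m²
V₂ = Q/A₂ = 3.142/2.260 = 1.390 m/s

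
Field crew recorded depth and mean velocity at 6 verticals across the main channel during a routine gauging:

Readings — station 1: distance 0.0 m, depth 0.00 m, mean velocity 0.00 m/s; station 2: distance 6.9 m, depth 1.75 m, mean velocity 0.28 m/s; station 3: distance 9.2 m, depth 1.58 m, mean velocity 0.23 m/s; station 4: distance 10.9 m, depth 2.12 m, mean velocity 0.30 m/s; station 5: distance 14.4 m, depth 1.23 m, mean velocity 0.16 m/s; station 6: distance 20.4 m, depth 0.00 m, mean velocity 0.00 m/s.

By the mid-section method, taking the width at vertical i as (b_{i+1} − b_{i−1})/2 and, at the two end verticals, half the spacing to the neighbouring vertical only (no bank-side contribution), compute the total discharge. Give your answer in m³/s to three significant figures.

w_2 = (9.2 − 0.0)/2 = 4.6 m; q_2 = 0.28 × 1.75 × 4.6 = 2.254 m³/s
w_3 = (10.9 − 6.9)/2 = 2 m; q_3 = 0.23 × 1.58 × 2 = 0.7268 m³/s
w_4 = (14.4 − 9.2)/2 = 2.6 m; q_4 = 0.30 × 2.12 × 2.6 = 1.654 m³/s
w_5 = (20.4 − 10.9)/2 = 4.75 m; q_5 = 0.16 × 1.23 × 4.75 = 0.9348 m³/s
Stations 1, 6 contribute zero (depth or velocity is 0).
Q = Σ qᵢ = 5.569 m³/s

5.57 m³/s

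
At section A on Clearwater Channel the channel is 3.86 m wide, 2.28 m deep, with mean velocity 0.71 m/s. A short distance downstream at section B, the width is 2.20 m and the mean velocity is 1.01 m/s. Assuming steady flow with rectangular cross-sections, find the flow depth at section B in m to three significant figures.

Q = A₁V₁ = (3.86×2.28) × 0.71 = 6.249 m³/s
d₂ = Q/(b₂ V₂) = 6.249/(2.20×1.01) = 2.812 m

2.81 m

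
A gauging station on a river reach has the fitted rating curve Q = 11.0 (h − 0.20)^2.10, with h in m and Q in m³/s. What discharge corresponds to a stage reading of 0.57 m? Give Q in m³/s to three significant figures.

Q = 11.0 × (0.57 − 0.20)^2.10 = 11.0 × 0.37^2.10 = 1.363 m³/s

1.36 m³/s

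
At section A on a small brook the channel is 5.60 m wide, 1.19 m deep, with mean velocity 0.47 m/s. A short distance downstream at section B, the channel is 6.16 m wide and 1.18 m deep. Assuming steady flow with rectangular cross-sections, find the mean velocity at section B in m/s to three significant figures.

Q = A₁V₁ = (5.60×1.19) × 0.47 = 3.132 m³/s
A₂ = 6.16 × 1.18 = 7.269 m²
V₂ = Q/A₂ = 3.132/7.269 = 0.4309 m/s

0.431 m/s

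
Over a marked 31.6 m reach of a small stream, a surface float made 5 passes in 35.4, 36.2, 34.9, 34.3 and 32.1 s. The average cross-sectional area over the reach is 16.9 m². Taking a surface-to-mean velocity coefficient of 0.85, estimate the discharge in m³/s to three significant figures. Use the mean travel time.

13.1 m³/s

t̄ = (35.4 + 36.2 + 34.9 + 34.3 + 32.1) / 5 = 34.58 s
v_surface = L / t̄ = 31.6 / 34.58 = 0.9138 m/s
v_mean = 0.85 × 0.9138 = 0.7767 m/s
Q = A × v_mean = 16.9 × 0.7767 = 13.13 m³/s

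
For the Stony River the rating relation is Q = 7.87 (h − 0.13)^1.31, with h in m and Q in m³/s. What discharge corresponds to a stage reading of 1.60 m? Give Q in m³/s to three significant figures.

13.0 m³/s

Q = 7.87 × (1.60 − 0.13)^1.31 = 7.87 × 1.47^1.31 = 13.04 m³/s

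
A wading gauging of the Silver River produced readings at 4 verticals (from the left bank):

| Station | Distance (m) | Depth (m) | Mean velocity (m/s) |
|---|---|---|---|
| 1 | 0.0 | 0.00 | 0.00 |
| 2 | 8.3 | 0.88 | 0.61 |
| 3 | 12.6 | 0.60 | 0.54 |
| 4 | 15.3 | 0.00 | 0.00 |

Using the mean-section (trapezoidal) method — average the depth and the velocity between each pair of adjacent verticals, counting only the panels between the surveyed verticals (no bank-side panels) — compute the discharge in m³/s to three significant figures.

Panel 1-2: Δb = 8.3 m, d̄ = (0.00+0.88)/2 = 0.44, v̄ = (0.00+0.61)/2 = 0.305 → q = 8.3×0.44×0.305 = 1.114 m³/s
Panel 2-3: Δb = 4.3 m, d̄ = (0.88+0.60)/2 = 0.74, v̄ = (0.61+0.54)/2 = 0.575 → q = 4.3×0.74×0.575 = 1.830 m³/s
Panel 3-4: Δb = 2.7 m, d̄ = (0.60+0.00)/2 = 0.3, v̄ = (0.54+0.00)/2 = 0.27 → q = 2.7×0.3×0.27 = 0.2187 m³/s
Q = Σ q = 3.162 m³/s

3.16 m³/s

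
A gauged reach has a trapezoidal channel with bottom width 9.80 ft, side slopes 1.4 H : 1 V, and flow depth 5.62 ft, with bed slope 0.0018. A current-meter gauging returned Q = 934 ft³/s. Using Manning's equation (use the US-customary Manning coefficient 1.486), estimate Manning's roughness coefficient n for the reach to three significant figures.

A = (b + z·y)·y = (9.80 + 1.4×5.62)×5.62 = 99.29 ft²
P = b + 2y√(1+z²) = 9.80 + 2×5.62×√(1+1.4²) = 29.14 ft
R = A/P = 99.29/29.14 = 3.408 ft
n = (1.486/Q)·A·R^(2/3)·S^(1/2) = (1.486/934) × 99.29 × 2.265 × 0.04243 = 0.01518

0.0152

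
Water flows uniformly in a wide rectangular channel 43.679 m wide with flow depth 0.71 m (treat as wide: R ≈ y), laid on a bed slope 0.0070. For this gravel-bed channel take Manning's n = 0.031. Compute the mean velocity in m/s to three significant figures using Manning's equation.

2.15 m/s

A = b·y = 43.679 × 0.71 = 31.01 m²
Wide channel: R ≈ y = 0.71 m
Q = (1/n)·A·R^(2/3)·S^(1/2) = (1/0.031) × 31.01 × 0.7100^(2/3) × 0.0070^(1/2) = 66.61 m³/s
V = Q/A = 66.61/31.01 = 2.148 m/s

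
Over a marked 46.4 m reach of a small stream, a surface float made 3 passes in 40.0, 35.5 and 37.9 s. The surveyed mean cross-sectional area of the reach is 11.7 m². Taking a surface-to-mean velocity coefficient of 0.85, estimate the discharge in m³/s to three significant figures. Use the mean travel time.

12.2 m³/s

t̄ = (40.0 + 35.5 + 37.9) / 3 = 37.8 s
v_surface = L / t̄ = 46.4 / 37.8 = 1.228 m/s
v_mean = 0.85 × 1.228 = 1.043 m/s
Q = A × v_mean = 11.7 × 1.043 = 12.21 m³/s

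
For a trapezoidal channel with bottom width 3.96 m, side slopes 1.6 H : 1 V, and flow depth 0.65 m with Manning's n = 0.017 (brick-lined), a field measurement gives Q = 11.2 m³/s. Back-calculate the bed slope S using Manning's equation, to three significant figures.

A = (b + z·y)·y = (3.96 + 1.6×0.65)×0.65 = 3.250 m²
P = b + 2y√(1+z²) = 3.96 + 2×0.65×√(1+1.6²) = 6.413 m
R = A/P = 3.250/6.413 = 0.5068 m
S = (Q·n / (1·A·R^(2/3)))² = (11.2×0.017 / (1×3.250×0.6357))² = 0.008494

0.00849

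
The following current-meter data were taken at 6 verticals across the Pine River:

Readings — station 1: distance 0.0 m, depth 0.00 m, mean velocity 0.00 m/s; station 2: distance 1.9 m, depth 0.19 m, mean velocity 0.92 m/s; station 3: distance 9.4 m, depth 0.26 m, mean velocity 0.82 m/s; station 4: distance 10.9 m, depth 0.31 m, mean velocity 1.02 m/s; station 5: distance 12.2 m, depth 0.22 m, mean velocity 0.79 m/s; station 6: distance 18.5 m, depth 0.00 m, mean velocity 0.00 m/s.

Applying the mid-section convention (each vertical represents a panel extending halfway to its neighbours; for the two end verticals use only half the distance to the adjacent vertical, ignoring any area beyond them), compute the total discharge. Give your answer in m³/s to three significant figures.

2.88 m³/s

w_2 = (9.4 − 0.0)/2 = 4.7 m; q_2 = 0.92 × 0.19 × 4.7 = 0.8216 m³/s
w_3 = (10.9 − 1.9)/2 = 4.5 m; q_3 = 0.82 × 0.26 × 4.5 = 0.9594 m³/s
w_4 = (12.2 − 9.4)/2 = 1.4 m; q_4 = 1.02 × 0.31 × 1.4 = 0.4427 m³/s
w_5 = (18.5 − 10.9)/2 = 3.8 m; q_5 = 0.79 × 0.22 × 3.8 = 0.6604 m³/s
Stations 1, 6 contribute zero (depth or velocity is 0).
Q = Σ qᵢ = 2.884 m³/s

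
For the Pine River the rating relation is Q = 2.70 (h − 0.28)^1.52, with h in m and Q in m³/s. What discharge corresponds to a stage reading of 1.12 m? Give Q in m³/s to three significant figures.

Q = 2.70 × (1.12 − 0.28)^1.52 = 2.70 × 0.84^1.52 = 2.071 m³/s

2.07 m³/s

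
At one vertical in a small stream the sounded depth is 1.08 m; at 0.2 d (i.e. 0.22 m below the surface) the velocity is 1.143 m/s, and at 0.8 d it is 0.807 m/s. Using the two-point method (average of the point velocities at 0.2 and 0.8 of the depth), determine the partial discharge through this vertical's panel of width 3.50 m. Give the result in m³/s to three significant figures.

3.69 m³/s

v̄ = (1.143 + 0.807) / 2 = 0.9750 m/s
q = v̄ × d × w = 0.9750 × 1.08 × 3.50 = 3.686 m³/s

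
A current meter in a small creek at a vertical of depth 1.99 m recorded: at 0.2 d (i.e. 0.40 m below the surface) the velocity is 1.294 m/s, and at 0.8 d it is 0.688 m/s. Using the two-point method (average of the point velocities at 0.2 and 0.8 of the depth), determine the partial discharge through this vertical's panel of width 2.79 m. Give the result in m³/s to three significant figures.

v̄ = (1.294 + 0.688) / 2 = 0.9910 m/s
q = v̄ × d × w = 0.9910 × 1.99 × 2.79 = 5.502 m³/s

5.50 m³/s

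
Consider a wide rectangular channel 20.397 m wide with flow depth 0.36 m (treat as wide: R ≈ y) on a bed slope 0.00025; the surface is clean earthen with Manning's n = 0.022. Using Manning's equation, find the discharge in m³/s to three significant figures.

A = b·y = 20.397 × 0.36 = 7.343 m²
Wide channel: R ≈ y = 0.36 m
Q = (1/n)·A·R^(2/3)·S^(1/2) = (1/0.022) × 7.343 × 0.3600^(2/3) × 0.00025^(1/2) = 2.671 m³/s

2.67 m³/s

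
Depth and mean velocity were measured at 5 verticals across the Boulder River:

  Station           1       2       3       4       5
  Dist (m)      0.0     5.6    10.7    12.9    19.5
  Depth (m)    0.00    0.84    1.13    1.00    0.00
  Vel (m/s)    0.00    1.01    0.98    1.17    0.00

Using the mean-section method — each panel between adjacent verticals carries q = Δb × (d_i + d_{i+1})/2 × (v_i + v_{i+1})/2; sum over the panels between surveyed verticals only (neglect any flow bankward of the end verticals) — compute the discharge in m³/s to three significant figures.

Panel 1-2: Δb = 5.6 m, d̄ = (0.00+0.84)/2 = 0.42, v̄ = (0.00+1.01)/2 = 0.505 → q = 5.6×0.42×0.505 = 1.188 m³/s
Panel 2-3: Δb = 5.1 m, d̄ = (0.84+1.13)/2 = 0.985, v̄ = (1.01+0.98)/2 = 0.995 → q = 5.1×0.985×0.995 = 4.998 m³/s
Panel 3-4: Δb = 2.2 m, d̄ = (1.13+1.00)/2 = 1.065, v̄ = (0.98+1.17)/2 = 1.075 → q = 2.2×1.065×1.075 = 2.519 m³/s
Panel 4-5: Δb = 6.6 m, d̄ = (1.00+0.00)/2 = 0.5, v̄ = (1.17+0.00)/2 = 0.585 → q = 6.6×0.5×0.585 = 1.931 m³/s
Q = Σ q = 10.64 m³/s

10.6 m³/s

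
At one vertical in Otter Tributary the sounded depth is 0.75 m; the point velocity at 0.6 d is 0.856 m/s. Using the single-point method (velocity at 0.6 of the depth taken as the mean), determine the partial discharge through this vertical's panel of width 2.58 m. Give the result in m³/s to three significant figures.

1.66 m³/s

v̄ = v₀.₆ = 0.856 m/s
q = v̄ × d × w = 0.8560 × 0.75 × 2.58 = 1.656 m³/s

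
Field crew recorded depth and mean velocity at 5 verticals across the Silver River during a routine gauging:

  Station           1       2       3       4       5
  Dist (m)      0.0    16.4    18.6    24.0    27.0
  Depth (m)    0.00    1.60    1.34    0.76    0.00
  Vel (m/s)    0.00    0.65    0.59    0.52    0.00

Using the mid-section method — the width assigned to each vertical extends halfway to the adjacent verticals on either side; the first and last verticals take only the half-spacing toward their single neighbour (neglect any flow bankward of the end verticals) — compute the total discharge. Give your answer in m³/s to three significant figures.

w_2 = (18.6 − 0.0)/2 = 9.3 m; q_2 = 0.65 × 1.60 × 9.3 = 9.672 m³/s
w_3 = (24.0 − 16.4)/2 = 3.8 m; q_3 = 0.59 × 1.34 × 3.8 = 3.004 m³/s
w_4 = (27.0 − 18.6)/2 = 4.2 m; q_4 = 0.52 × 0.76 × 4.2 = 1.660 m³/s
Stations 1, 5 contribute zero (depth or velocity is 0).
Q = Σ qᵢ = 14.34 m³/s

14.3 m³/s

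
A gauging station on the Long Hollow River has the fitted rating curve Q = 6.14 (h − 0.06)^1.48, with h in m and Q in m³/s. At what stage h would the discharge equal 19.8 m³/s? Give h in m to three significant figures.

h − h₀ = (Q/C)^(1/b) = (19.8/6.14)^(1/1.48) = 2.206 m
h = 0.06 + 2.206 = 2.266 m

2.27 m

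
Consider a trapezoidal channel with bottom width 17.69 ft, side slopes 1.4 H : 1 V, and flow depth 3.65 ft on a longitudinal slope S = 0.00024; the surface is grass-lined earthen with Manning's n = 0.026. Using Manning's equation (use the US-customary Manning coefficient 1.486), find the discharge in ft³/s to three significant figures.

A = (b + z·y)·y = (17.69 + 1.4×3.65)×3.65 = 83.22 ft²
P = b + 2y√(1+z²) = 17.69 + 2×3.65×√(1+1.4²) = 30.25 ft
R = A/P = 83.22/30.25 = 2.751 ft
Q = (1.486/n)·A·R^(2/3)·S^(1/2) = (1.486/0.026) × 83.22 × 2.751^(2/3) × 0.00024^(1/2) = 144.7 ft³/s

145 ft³/s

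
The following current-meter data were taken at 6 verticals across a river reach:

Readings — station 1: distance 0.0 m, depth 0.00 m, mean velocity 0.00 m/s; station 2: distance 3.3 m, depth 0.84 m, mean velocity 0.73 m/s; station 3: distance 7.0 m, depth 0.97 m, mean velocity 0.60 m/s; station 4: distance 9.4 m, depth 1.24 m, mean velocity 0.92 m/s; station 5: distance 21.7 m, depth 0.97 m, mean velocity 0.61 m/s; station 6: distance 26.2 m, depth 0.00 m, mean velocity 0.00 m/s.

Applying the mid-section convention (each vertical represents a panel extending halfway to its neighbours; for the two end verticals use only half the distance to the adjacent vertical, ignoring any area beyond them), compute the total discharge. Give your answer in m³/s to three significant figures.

17.3 m³/s

w_2 = (7.0 − 0.0)/2 = 3.5 m; q_2 = 0.73 × 0.84 × 3.5 = 2.146 m³/s
w_3 = (9.4 − 3.3)/2 = 3.05 m; q_3 = 0.60 × 0.97 × 3.05 = 1.775 m³/s
w_4 = (21.7 − 7.0)/2 = 7.35 m; q_4 = 0.92 × 1.24 × 7.35 = 8.385 m³/s
w_5 = (26.2 − 9.4)/2 = 8.4 m; q_5 = 0.61 × 0.97 × 8.4 = 4.970 m³/s
Stations 1, 6 contribute zero (depth or velocity is 0).
Q = Σ qᵢ = 17.28 m³/s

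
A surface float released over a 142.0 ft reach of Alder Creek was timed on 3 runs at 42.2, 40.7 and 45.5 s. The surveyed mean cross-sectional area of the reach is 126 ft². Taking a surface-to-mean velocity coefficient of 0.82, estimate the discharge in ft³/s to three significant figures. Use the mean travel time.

343 ft³/s

t̄ = (42.2 + 40.7 + 45.5) / 3 = 42.8 s
v_surface = L / t̄ = 142.0 / 42.8 = 3.318 ft/s
v_mean = 0.82 × 3.318 = 2.721 ft/s
Q = A × v_mean = 126 × 2.721 = 342.8 ft³/s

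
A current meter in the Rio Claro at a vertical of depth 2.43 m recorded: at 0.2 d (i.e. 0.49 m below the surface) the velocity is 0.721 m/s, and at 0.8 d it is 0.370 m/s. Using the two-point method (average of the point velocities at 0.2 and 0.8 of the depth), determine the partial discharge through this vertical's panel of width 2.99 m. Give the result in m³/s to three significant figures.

3.96 m³/s

v̄ = (0.721 + 0.370) / 2 = 0.5455 m/s
q = v̄ × d × w = 0.5455 × 2.43 × 2.99 = 3.963 m³/s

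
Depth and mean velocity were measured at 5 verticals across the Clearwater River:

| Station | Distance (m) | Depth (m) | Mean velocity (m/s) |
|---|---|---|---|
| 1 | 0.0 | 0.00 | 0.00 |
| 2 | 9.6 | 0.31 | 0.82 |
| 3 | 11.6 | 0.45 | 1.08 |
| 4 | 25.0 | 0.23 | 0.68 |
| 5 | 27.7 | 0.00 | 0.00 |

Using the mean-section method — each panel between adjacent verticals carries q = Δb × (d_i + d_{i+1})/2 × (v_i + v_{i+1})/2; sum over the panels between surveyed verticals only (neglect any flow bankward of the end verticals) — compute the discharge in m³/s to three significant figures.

Panel 1-2: Δb = 9.6 m, d̄ = (0.00+0.31)/2 = 0.155, v̄ = (0.00+0.82)/2 = 0.41 → q = 9.6×0.155×0.41 = 0.6101 m³/s
Panel 2-3: Δb = 2 m, d̄ = (0.31+0.45)/2 = 0.38, v̄ = (0.82+1.08)/2 = 0.95 → q = 2×0.38×0.95 = 0.7220 m³/s
Panel 3-4: Δb = 13.4 m, d̄ = (0.45+0.23)/2 = 0.34, v̄ = (1.08+0.68)/2 = 0.88 → q = 13.4×0.34×0.88 = 4.009 m³/s
Panel 4-5: Δb = 2.7 m, d̄ = (0.23+0.00)/2 = 0.115, v̄ = (0.68+0.00)/2 = 0.34 → q = 2.7×0.115×0.34 = 0.1056 m³/s
Q = Σ q = 5.447 m³/s

5.45 m³/s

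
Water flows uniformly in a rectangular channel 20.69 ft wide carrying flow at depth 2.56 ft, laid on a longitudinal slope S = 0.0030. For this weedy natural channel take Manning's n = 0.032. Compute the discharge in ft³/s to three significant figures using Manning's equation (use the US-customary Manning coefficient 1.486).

218 ft³/s

A = b·y = 20.69 × 2.56 = 52.97 ft²
P = b + 2y = 20.69 + 2×2.56 = 25.81 ft
R = A/P = 52.97/25.81 = 2.052 ft
Q = (1.486/n)·A·R^(2/3)·S^(1/2) = (1.486/0.032) × 52.97 × 2.052^(2/3) × 0.0030^(1/2) = 217.6 ft³/s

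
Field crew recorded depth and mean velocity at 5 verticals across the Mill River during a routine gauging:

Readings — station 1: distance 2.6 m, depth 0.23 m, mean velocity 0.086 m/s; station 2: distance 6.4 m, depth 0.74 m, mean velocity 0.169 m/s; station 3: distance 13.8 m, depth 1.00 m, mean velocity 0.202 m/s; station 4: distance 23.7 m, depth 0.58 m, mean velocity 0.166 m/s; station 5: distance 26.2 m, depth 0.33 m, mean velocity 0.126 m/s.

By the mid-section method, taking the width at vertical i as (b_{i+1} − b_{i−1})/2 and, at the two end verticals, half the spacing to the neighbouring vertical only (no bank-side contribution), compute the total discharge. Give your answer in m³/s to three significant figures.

3.13 m³/s

w_1 = (6.4 − 2.6)/2 = 1.9 m; q_1 = 0.086 × 0.23 × 1.9 = 0.03758 m³/s
w_2 = (13.8 − 2.6)/2 = 5.6 m; q_2 = 0.169 × 0.74 × 5.6 = 0.7003 m³/s
w_3 = (23.7 − 6.4)/2 = 8.65 m; q_3 = 0.202 × 1.00 × 8.65 = 1.747 m³/s
w_4 = (26.2 − 13.8)/2 = 6.2 m; q_4 = 0.166 × 0.58 × 6.2 = 0.5969 m³/s
w_5 = (26.2 − 23.7)/2 = 1.25 m; q_5 = 0.126 × 0.33 × 1.25 = 0.05198 m³/s
Q = Σ qᵢ = 3.134 m³/s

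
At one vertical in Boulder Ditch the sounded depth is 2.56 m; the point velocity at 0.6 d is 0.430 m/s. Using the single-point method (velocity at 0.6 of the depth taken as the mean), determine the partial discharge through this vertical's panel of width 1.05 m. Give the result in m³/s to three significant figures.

1.16 m³/s

v̄ = v₀.₆ = 0.430 m/s
q = v̄ × d × w = 0.4300 × 2.56 × 1.05 = 1.156 m³/s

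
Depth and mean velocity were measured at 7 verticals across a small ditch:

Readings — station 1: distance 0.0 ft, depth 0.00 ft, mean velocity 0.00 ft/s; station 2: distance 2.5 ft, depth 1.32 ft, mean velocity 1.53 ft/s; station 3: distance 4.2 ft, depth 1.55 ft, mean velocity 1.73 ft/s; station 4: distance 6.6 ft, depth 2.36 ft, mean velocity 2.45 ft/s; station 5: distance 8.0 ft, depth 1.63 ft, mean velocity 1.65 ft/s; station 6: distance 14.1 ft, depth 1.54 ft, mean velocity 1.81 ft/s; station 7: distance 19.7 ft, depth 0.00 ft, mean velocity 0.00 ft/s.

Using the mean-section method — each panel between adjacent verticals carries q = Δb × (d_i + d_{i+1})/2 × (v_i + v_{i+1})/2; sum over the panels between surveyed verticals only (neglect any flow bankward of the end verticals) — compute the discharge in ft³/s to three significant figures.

Panel 1-2: Δb = 2.5 ft, d̄ = (0.00+1.32)/2 = 0.66, v̄ = (0.00+1.53)/2 = 0.765 → q = 2.5×0.66×0.765 = 1.262 ft³/s
Panel 2-3: Δb = 1.7 ft, d̄ = (1.32+1.55)/2 = 1.435, v̄ = (1.53+1.73)/2 = 1.63 → q = 1.7×1.435×1.63 = 3.976 ft³/s
Panel 3-4: Δb = 2.4 ft, d̄ = (1.55+2.36)/2 = 1.955, v̄ = (1.73+2.45)/2 = 2.09 → q = 2.4×1.955×2.09 = 9.806 ft³/s
Panel 4-5: Δb = 1.4 ft, d̄ = (2.36+1.63)/2 = 1.995, v̄ = (2.45+1.65)/2 = 2.05 → q = 1.4×1.995×2.05 = 5.726 ft³/s
Panel 5-6: Δb = 6.1 ft, d̄ = (1.63+1.54)/2 = 1.585, v̄ = (1.65+1.81)/2 = 1.73 → q = 6.1×1.585×1.73 = 16.73 ft³/s
Panel 6-7: Δb = 5.6 ft, d̄ = (1.54+0.00)/2 = 0.77, v̄ = (1.81+0.00)/2 = 0.905 → q = 5.6×0.77×0.905 = 3.902 ft³/s
Q = Σ q = 41.40 ft³/s

41.4 ft³/s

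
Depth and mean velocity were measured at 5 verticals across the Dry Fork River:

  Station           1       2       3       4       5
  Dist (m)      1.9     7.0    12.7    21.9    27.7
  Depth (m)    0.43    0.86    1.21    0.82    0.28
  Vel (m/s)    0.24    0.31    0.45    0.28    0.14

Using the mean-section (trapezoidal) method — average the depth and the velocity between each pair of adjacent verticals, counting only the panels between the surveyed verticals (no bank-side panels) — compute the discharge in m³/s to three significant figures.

7.22 m³/s

Panel 1-2: Δb = 5.1 m, d̄ = (0.43+0.86)/2 = 0.645, v̄ = (0.24+0.31)/2 = 0.275 → q = 5.1×0.645×0.275 = 0.9046 m³/s
Panel 2-3: Δb = 5.7 m, d̄ = (0.86+1.21)/2 = 1.035, v̄ = (0.31+0.45)/2 = 0.38 → q = 5.7×1.035×0.38 = 2.242 m³/s
Panel 3-4: Δb = 9.2 m, d̄ = (1.21+0.82)/2 = 1.015, v̄ = (0.45+0.28)/2 = 0.365 → q = 9.2×1.015×0.365 = 3.408 m³/s
Panel 4-5: Δb = 5.8 m, d̄ = (0.82+0.28)/2 = 0.55, v̄ = (0.28+0.14)/2 = 0.21 → q = 5.8×0.55×0.21 = 0.6699 m³/s
Q = Σ q = 7.225 m³/s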